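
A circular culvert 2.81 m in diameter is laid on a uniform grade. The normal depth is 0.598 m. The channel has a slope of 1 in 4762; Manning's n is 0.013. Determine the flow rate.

For a circular section of diameter D = 2.81 m at depth y = 0.598 m, the central angle is θ = 2 arccos(1 − 2y/D) = 1.918 rad. Then A = (D²/8)(θ − sin θ) = 0.9649 m² and P = Dθ/2 = 2.695 m.
Hydraulic radius R = A/P = 0.9649/2.695 = 0.3581 m.
Manning's equation: Q = (1/n) A R^(2/3) S^(1/2) = (1/0.013) × 0.9649 × 0.3581^(2/3) × 0.00021^(1/2) = 0.542 m³/s.

Q = 0.542 m³/s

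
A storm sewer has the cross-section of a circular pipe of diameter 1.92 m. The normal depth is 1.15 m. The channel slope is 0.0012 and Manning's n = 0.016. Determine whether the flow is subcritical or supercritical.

For a circular section of diameter D = 1.92 m at depth y = 1.15 m, the central angle is θ = 2 arccos(1 − 2y/D) = 3.54 rad. Then A = (D²/8)(θ − sin θ) = 1.81 m² and P = Dθ/2 = 3.398 m.
Hydraulic radius R = A/P = 1.81/3.398 = 0.5326 m.
V = (1/n) R^(2/3) √S = (1/0.016) × 0.5326^(2/3) × √0.0012 = 1.423 m/s. Hydraulic depth D_h = A/T = 1.81/1.882 = 0.9618 m.
Froude number Fr = V/√(g·D_h) = 1.423/√(9.81×0.9618) = 0.463, which is less than 1, so the flow is subcritical.

subcritical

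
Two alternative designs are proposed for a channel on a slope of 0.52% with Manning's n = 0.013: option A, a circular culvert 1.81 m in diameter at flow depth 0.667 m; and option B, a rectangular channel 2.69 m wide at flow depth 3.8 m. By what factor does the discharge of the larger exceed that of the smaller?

23.2

Channel A: For a circular section of diameter D = 1.81 m at depth y = 0.667 m, the central angle is θ = 2 arccos(1 − 2y/D) = 2.609 rad. Then A = (D²/8)(θ − sin θ) = 0.8608 m² and P = Dθ/2 = 2.361 m. Hydraulic radius R = A/P = 0.8608/2.361 = 0.3645 m. Q_A = (1/0.013)·0.8608·0.3645^(2/3)·√0.0052 = 2.436 m³/s.
Channel B: Flow area A = b·y = 2.69 × 3.8 = 10.22 m². Wetted perimeter P = b + 2y = 2.69 + 2×3.8 = 10.29 m. Hydraulic radius R = A/P = 10.22/10.29 = 0.9934 m. Q_B = (1/0.013)·10.22·0.9934^(2/3)·√0.0052 = 56.45 m³/s.
The larger discharge is 56.45 m³/s and the smaller is 2.436 m³/s; the ratio is 23.2.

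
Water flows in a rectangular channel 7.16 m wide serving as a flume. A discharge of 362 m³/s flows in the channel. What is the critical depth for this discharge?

For a rectangular channel, critical depth y_c = (q²/g)^(1/3) where q = Q/b = 362/7.16 = 50.56 m²/s.
So y_c = (50.56²/9.81)^(1/3) = 6.39 m.

y_c = 6.39 m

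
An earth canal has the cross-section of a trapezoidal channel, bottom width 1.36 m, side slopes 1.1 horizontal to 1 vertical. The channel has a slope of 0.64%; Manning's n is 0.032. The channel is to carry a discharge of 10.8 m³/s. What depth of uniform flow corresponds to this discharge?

Manning's equation rearranged: A R^(2/3) = nQ / (1·√S) = 0.032 × 10.8 / (√0.0064) = 4.32.
Try y = 1.88 m: A R^(2/3) = 6.129 — over.
Try y = 1.59 m: A R^(2/3) = 4.303 — matches.

y_n = 1.59 m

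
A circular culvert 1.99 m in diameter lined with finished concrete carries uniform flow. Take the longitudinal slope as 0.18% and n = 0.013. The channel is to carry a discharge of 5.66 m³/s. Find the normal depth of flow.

y_n = 1.46 m

Manning's equation rearranged: A R^(2/3) = nQ / (1·√S) = 0.013 × 5.66 / (√0.0018) = 1.734.
Try y = 1.75 m: A R^(2/3) = 2.058 — too large.
Try y = 1.46 m: A R^(2/3) = 1.735 — ≈ 1.734.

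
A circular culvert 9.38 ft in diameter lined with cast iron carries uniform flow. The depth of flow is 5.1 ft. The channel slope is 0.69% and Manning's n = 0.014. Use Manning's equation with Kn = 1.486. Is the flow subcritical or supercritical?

supercritical

For a circular section of diameter D = 9.38 ft at depth y = 5.1 ft, the central angle is θ = 2 arccos(1 − 2y/D) = 3.317 rad. Then A = (D²/8)(θ − sin θ) = 38.39 ft² and P = Dθ/2 = 15.56 ft.
Hydraulic radius R = A/P = 38.39/15.56 = 2.468 ft.
V = (1.486/n) R^(2/3) √S = (1.486/0.014) × 2.468^(2/3) × √0.0069 = 16.1 ft/s. Hydraulic depth D_h = A/T = 38.39/9.344 = 4.109 ft.
Froude number Fr = V/√(g·D_h) = 16.1/√(32.2×4.109) = 1.4, which is greater than 1, so the flow is supercritical.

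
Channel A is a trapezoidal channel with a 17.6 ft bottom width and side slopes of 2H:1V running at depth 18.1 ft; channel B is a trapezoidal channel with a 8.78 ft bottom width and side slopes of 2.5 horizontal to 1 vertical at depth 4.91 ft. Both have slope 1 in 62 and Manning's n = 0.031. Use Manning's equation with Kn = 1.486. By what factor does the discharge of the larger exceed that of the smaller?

Channel A: With bottom width b = 17.6 ft and side slope z = 2: A = (b + zy)y = (17.6 + 2×18.1)×18.1 = 973.8 ft²; P = b + 2y√(1+z²) = 17.6 + 2×18.1×2.236 = 98.55 ft. Hydraulic radius R = A/P = 973.8/98.55 = 9.882 ft. Q_A = (1.486/0.031)·973.8·9.882^(2/3)·√0.01613 = 27300 ft³/s.
Channel B: With bottom width b = 8.78 ft and side slope z = 2.5: A = (b + zy)y = (8.78 + 2.5×4.91)×4.91 = 103.4 ft²; P = b + 2y√(1+z²) = 8.78 + 2×4.91×2.693 = 35.22 ft. Hydraulic radius R = A/P = 103.4/35.22 = 2.935 ft. Q_B = (1.486/0.031)·103.4·2.935^(2/3)·√0.01613 = 1290 ft³/s.
The larger discharge is 27300 ft³/s and the smaller is 1290 ft³/s; the ratio is 21.2.

21.2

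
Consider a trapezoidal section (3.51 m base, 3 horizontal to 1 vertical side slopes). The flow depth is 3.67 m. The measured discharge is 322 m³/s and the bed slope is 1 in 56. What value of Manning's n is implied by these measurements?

n = 0.035

With bottom width b = 3.51 m and side slope z = 3: A = (b + zy)y = (3.51 + 3×3.67)×3.67 = 53.29 m²; P = b + 2y√(1+z²) = 3.51 + 2×3.67×3.162 = 26.72 m.
Hydraulic radius R = A/P = 53.29/26.72 = 1.994 m.
Rearranging Manning's equation: n = (1/Q) A R^(2/3) S^(1/2) = (1/322) × 53.29 × 1.994^(2/3) × √0.01786 = 0.035.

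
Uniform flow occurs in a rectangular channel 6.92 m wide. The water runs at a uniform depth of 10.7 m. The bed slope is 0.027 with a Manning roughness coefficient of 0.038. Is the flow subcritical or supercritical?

subcritical

Flow area A = b·y = 6.92 × 10.7 = 74.04 m². Wetted perimeter P = b + 2y = 6.92 + 2×10.7 = 28.32 m.
Hydraulic radius R = A/P = 74.04/28.32 = 2.615 m.
V = (1/n) R^(2/3) √S = (1/0.038) × 2.615^(2/3) × √0.027 = 8.207 m/s. Hydraulic depth D_h = A/T = 74.04/6.92 = 10.7 m.
Froude number Fr = V/√(g·D_h) = 8.207/√(9.81×10.7) = 0.801, which is less than 1, so the flow is subcritical.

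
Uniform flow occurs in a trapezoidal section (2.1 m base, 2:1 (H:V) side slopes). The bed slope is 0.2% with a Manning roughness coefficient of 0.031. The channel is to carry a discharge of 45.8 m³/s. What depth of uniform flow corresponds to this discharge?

y_n = 2.96 m

Manning's equation rearranged: A R^(2/3) = nQ / (1·√S) = 0.031 × 45.8 / (√0.002) = 31.75.
Try y = 2.39 m: A R^(2/3) = 19.44 — too small.
Try y = 2.96 m: A R^(2/3) = 31.76 — matches.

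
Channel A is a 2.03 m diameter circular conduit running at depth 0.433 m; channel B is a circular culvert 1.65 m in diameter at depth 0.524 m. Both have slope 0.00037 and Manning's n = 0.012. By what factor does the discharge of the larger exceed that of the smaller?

Channel A: For a circular section of diameter D = 2.03 m at depth y = 0.433 m, the central angle is θ = 2 arccos(1 − 2y/D) = 1.92 rad. Then A = (D²/8)(θ − sin θ) = 0.5052 m² and P = Dθ/2 = 1.949 m. Hydraulic radius R = A/P = 0.5052/1.949 = 0.2592 m. Q_A = (1/0.012)·0.5052·0.2592^(2/3)·√0.00037 = 0.3292 m³/s.
Channel B: For a circular section of diameter D = 1.65 m at depth y = 0.524 m, the central angle is θ = 2 arccos(1 − 2y/D) = 2.395 rad. Then A = (D²/8)(θ − sin θ) = 0.5837 m² and P = Dθ/2 = 1.976 m. Hydraulic radius R = A/P = 0.5837/1.976 = 0.2955 m. Q_B = (1/0.012)·0.5837·0.2955^(2/3)·√0.00037 = 0.4151 m³/s.
The larger discharge is 0.4151 m³/s and the smaller is 0.3292 m³/s; the ratio is 1.26.

1.26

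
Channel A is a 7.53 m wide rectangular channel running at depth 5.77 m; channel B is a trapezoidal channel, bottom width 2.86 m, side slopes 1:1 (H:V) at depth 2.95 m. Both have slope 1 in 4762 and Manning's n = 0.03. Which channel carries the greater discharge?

Channel A: Flow area A = b·y = 7.53 × 5.77 = 43.45 m². Wetted perimeter P = b + 2y = 7.53 + 2×5.77 = 19.07 m. Hydraulic radius R = A/P = 43.45/19.07 = 2.278 m. Q_A = (1/0.03)·43.45·2.278^(2/3)·√0.00021 = 36.34 m³/s.
Channel B: With bottom width b = 2.86 m and side slope z = 1: A = (b + zy)y = (2.86 + 1×2.95)×2.95 = 17.14 m²; P = b + 2y√(1+z²) = 2.86 + 2×2.95×1.414 = 11.2 m. Hydraulic radius R = A/P = 17.14/11.2 = 1.53 m. Q_B = (1/0.03)·17.14·1.53^(2/3)·√0.00021 = 10.99 m³/s.
Q_A = 36.34 m³/s vs Q_B = 10.99 m³/s, so channel A carries more.

channel A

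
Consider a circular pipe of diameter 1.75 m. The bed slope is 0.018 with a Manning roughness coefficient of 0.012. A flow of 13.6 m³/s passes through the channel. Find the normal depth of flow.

y_n = 1.27 m

Manning's equation rearranged: A R^(2/3) = nQ / (1·√S) = 0.012 × 13.6 / (√0.018) = 1.216.
At y = 1.45 m: A R^(2/3) = 1.399 — over.
At y = 1.1 m: A R^(2/3) = 0.9987 — short.
At y = 1.27 m: A R^(2/3) = 1.215 — ≈ 1.216.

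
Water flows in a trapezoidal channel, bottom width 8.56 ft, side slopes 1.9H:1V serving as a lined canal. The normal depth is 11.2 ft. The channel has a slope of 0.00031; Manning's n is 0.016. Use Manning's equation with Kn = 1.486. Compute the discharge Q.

With bottom width b = 8.56 ft and side slope z = 1.9: A = (b + zy)y = (8.56 + 1.9×11.2)×11.2 = 334.2 ft²; P = b + 2y√(1+z²) = 8.56 + 2×11.2×2.147 = 56.65 ft.
Hydraulic radius R = A/P = 334.2/56.65 = 5.899 ft.
Manning's equation: Q = (1.486/n) A R^(2/3) S^(1/2) = (1.486/0.016) × 334.2 × 5.899^(2/3) × 0.00031^(1/2) = 1780 ft³/s.

Q = 1780 ft³/s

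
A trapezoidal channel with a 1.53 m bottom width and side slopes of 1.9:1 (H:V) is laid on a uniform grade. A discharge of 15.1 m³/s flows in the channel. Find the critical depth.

At critical depth, Q² T / (g A³) = 1, i.e. A³/T = Q²/g = 15.1²/9.81 = 23.24.
At y = 1.5 m: A³/T = 39.22 — high.
At y = 1.32 m: A³/T = 23.13 — matches.

y_c = 1.32 m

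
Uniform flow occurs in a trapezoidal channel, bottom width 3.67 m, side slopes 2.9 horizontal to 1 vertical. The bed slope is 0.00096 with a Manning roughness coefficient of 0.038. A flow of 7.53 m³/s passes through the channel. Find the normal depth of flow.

Manning's equation rearranged: A R^(2/3) = nQ / (1·√S) = 0.038 × 7.53 / (√0.00096) = 9.235.
At y = 1.63 m: A R^(2/3) = 13.7 — high.
At y = 1.01 m: A R^(2/3) = 5.131 — low.
At y = 1.35 m: A R^(2/3) = 9.237 — close enough.

y_n = 1.35 m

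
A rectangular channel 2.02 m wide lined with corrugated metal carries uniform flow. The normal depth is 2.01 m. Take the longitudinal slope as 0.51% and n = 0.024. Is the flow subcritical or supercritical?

Flow area A = b·y = 2.02 × 2.01 = 4.06 m². Wetted perimeter P = b + 2y = 2.02 + 2×2.01 = 6.04 m.
Hydraulic radius R = A/P = 4.06/6.04 = 0.6722 m.
V = (1/n) R^(2/3) √S = (1/0.024) × 0.6722^(2/3) × √0.0051 = 2.283 m/s. Hydraulic depth D_h = A/T = 4.06/2.02 = 2.01 m.
Froude number Fr = V/√(g·D_h) = 2.283/√(9.81×2.01) = 0.514, which is less than 1, so the flow is subcritical.

subcritical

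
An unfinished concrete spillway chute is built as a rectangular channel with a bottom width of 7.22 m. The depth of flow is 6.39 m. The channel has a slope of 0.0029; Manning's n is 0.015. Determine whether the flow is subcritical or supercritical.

subcritical

Flow area A = b·y = 7.22 × 6.39 = 46.14 m². Wetted perimeter P = b + 2y = 7.22 + 2×6.39 = 20 m.
Hydraulic radius R = A/P = 46.14/20 = 2.307 m.
V = (1/n) R^(2/3) √S = (1/0.015) × 2.307^(2/3) × √0.0029 = 6.268 m/s. Hydraulic depth D_h = A/T = 46.14/7.22 = 6.39 m.
Froude number Fr = V/√(g·D_h) = 6.268/√(9.81×6.39) = 0.792, which is less than 1, so the flow is subcritical.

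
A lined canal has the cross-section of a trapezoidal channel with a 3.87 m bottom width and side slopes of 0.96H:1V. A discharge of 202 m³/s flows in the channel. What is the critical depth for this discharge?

y_c = 4.54 m

At critical depth, Q² T / (g A³) = 1, i.e. A³/T = Q²/g = 202²/9.81 = 4159.
Trying y = 5.38 m: A³/T = 8088 — over.
Trying y = 3.59 m: A³/T = 1684 — short.
Trying y = 4.54 m: A³/T = 4142 — matches.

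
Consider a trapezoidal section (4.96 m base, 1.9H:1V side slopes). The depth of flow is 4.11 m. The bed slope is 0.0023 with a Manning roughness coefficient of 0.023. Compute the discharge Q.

Q = 192 m³/s

With bottom width b = 4.96 m and side slope z = 1.9: A = (b + zy)y = (4.96 + 1.9×4.11)×4.11 = 52.48 m²; P = b + 2y√(1+z²) = 4.96 + 2×4.11×2.147 = 22.61 m.
Hydraulic radius R = A/P = 52.48/22.61 = 2.321 m.
Manning's equation: Q = (1/n) A R^(2/3) S^(1/2) = (1/0.023) × 52.48 × 2.321^(2/3) × 0.0023^(1/2) = 192 m³/s.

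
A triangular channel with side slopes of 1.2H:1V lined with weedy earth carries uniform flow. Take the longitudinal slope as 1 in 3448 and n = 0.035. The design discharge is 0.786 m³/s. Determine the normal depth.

Manning's equation rearranged: A R^(2/3) = nQ / (1·√S) = 0.035 × 0.786 / (√0.00029) = 1.615.
Try y = 1.02 m: A R^(2/3) = 0.6685 — low.
Try y = 1.64 m: A R^(2/3) = 2.372 — high.
Try y = 1.42 m: A R^(2/3) = 1.615 — ≈ 1.615.

y_n = 1.42 m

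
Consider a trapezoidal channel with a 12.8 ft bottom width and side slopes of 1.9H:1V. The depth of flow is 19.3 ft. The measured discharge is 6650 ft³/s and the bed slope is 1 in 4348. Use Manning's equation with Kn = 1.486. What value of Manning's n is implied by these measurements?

With bottom width b = 12.8 ft and side slope z = 1.9: A = (b + zy)y = (12.8 + 1.9×19.3)×19.3 = 954.8 ft²; P = b + 2y√(1+z²) = 12.8 + 2×19.3×2.147 = 95.68 ft.
Hydraulic radius R = A/P = 954.8/95.68 = 9.979 ft.
Rearranging Manning's equation: n = (1.486/Q) A R^(2/3) S^(1/2) = (1.486/6650) × 954.8 × 9.979^(2/3) × √0.00023 = 0.015.

n = 0.015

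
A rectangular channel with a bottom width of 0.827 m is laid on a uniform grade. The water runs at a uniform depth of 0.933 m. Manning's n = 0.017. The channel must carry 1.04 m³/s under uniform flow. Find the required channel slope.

S = 0.00278

Flow area A = b·y = 0.827 × 0.933 = 0.7716 m². Wetted perimeter P = b + 2y = 0.827 + 2×0.933 = 2.693 m.
Hydraulic radius R = A/P = 0.7716/2.693 = 0.2865 m.
From Manning's equation, S = [nQ / (1 A R^(2/3))]² = [0.017 × 1.04 / (1 × 0.7716 × 0.2865^(2/3))]² = 0.00278.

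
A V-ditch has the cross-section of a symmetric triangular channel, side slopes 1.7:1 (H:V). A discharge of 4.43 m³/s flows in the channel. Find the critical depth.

At critical depth, Q² T / (g A³) = 1, i.e. A³/T = Q²/g = 4.43²/9.81 = 2.
Try y = 1.18 m: A³/T = 3.306 — too large.
Try y = 0.903 m: A³/T = 0.8676 — too small.
Try y = 1.07 m: A³/T = 2.027 — matches.

y_c = 1.07 m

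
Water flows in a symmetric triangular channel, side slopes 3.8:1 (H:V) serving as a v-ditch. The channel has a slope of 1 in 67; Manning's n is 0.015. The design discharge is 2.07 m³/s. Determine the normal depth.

y_n = 0.435 m

Manning's equation rearranged: A R^(2/3) = nQ / (1·√S) = 0.015 × 2.07 / (√0.01493) = 0.2542.
At y = 0.301 m: A R^(2/3) = 0.09526 — low.
At y = 0.435 m: A R^(2/3) = 0.2543 — ≈ 0.2542.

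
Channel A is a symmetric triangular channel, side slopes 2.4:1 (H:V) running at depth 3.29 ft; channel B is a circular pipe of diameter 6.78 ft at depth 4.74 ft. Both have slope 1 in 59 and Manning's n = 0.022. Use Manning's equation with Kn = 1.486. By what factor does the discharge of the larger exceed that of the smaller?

1.25

Channel A: For a triangular section with side slope z = 2.4: A = zy² = 2.4×3.29² = 25.98 ft²; P = 2y√(1+z²) = 2×3.29×2.6 = 17.11 ft. Hydraulic radius R = A/P = 25.98/17.11 = 1.518 ft. Q_A = (1.486/0.022)·25.98·1.518^(2/3)·√0.01695 = 301.8 ft³/s.
Channel B: For a circular section of diameter D = 6.78 ft at depth y = 4.74 ft, the central angle is θ = 2 arccos(1 − 2y/D) = 3.961 rad. Then A = (D²/8)(θ − sin θ) = 26.96 ft² and P = Dθ/2 = 13.43 ft. Hydraulic radius R = A/P = 26.96/13.43 = 2.008 ft. Q_B = (1.486/0.022)·26.96·2.008^(2/3)·√0.01695 = 377.2 ft³/s.
The larger discharge is 377.2 ft³/s and the smaller is 301.8 ft³/s; the ratio is 1.25.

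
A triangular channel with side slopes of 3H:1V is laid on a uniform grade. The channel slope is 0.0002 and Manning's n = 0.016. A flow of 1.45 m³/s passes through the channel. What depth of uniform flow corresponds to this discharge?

y_n = 0.961 m

Manning's equation rearranged: A R^(2/3) = nQ / (1·√S) = 0.016 × 1.45 / (√0.0002) = 1.64.
Trying y = 1.19 m: A R^(2/3) = 2.902 — too large.
Trying y = 0.862 m: A R^(2/3) = 1.228 — too small.
Trying y = 0.961 m: A R^(2/3) = 1.641 — close enough.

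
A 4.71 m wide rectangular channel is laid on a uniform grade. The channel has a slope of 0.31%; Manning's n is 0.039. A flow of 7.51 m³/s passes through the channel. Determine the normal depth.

y_n = 1.27 m

Manning's equation rearranged: A R^(2/3) = nQ / (1·√S) = 0.039 × 7.51 / (√0.0031) = 5.26.
Trying y = 1.38 m: A R^(2/3) = 5.924 — over.
Trying y = 1.27 m: A R^(2/3) = 5.262 — matches.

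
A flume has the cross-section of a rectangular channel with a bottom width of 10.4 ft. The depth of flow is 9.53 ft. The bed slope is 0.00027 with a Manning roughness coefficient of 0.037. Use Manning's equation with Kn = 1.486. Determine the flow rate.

Flow area A = b·y = 10.4 × 9.53 = 99.11 ft². Wetted perimeter P = b + 2y = 10.4 + 2×9.53 = 29.46 ft.
Hydraulic radius R = A/P = 99.11/29.46 = 3.364 ft.
Manning's equation: Q = (1.486/n) A R^(2/3) S^(1/2) = (1.486/0.037) × 99.11 × 3.364^(2/3) × 0.00027^(1/2) = 147 ft³/s.

Q = 147 ft³/s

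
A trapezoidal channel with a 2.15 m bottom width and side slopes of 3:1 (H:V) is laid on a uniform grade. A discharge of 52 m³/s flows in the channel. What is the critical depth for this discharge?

y_c = 1.95 m

At critical depth, Q² T / (g A³) = 1, i.e. A³/T = Q²/g = 52²/9.81 = 275.6.
Try y = 2.42 m: A³/T = 708.4 — too large.
Try y = 1.57 m: A³/T = 108 — too small.
Try y = 1.95 m: A³/T = 274.1 — matches.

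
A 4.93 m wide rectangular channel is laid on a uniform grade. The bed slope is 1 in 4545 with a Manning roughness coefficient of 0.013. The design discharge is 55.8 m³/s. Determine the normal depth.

y_n = 6.7 m

Manning's equation rearranged: A R^(2/3) = nQ / (1·√S) = 0.013 × 55.8 / (√0.00022) = 48.9.
Try y = 7.55 m: A R^(2/3) = 56.26 — too large.
Try y = 5.35 m: A R^(2/3) = 37.38 — too small.
Try y = 6.7 m: A R^(2/3) = 48.91 — close enough.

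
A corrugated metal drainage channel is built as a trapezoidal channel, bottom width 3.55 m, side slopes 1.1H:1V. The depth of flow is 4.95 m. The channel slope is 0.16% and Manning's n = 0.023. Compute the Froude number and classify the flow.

subcritical

With bottom width b = 3.55 m and side slope z = 1.1: A = (b + zy)y = (3.55 + 1.1×4.95)×4.95 = 44.53 m²; P = b + 2y√(1+z²) = 3.55 + 2×4.95×1.487 = 18.27 m.
Hydraulic radius R = A/P = 44.53/18.27 = 2.437 m.
V = (1/n) R^(2/3) √S = (1/0.023) × 2.437^(2/3) × √0.0016 = 3.15 m/s. Hydraulic depth D_h = A/T = 44.53/14.44 = 3.083 m.
Froude number Fr = V/√(g·D_h) = 3.15/√(9.81×3.083) = 0.573, which is less than 1, so the flow is subcritical.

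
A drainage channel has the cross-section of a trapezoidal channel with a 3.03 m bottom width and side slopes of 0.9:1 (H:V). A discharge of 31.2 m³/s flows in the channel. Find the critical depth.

At critical depth, Q² T / (g A³) = 1, i.e. A³/T = Q²/g = 31.2²/9.81 = 99.23.
Try y = 1.99 m: A³/T = 133.5 — high.
Try y = 1.83 m: A³/T = 99.14 — ≈ 99.23.

y_c = 1.83 m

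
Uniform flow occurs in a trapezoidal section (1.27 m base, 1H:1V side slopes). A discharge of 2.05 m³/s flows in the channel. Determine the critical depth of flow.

y_c = 0.552 m

At critical depth, Q² T / (g A³) = 1, i.e. A³/T = Q²/g = 2.05²/9.81 = 0.4284.
Trying y = 0.484 m: A³/T = 0.2734 — low.
Trying y = 0.631 m: A³/T = 0.6817 — high.
Trying y = 0.552 m: A³/T = 0.4285 — close enough.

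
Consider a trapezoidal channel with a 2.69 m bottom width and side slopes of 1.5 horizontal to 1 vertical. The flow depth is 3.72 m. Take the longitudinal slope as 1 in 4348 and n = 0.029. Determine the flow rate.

Q = 24.8 m³/s

With bottom width b = 2.69 m and side slope z = 1.5: A = (b + zy)y = (2.69 + 1.5×3.72)×3.72 = 30.76 m²; P = b + 2y√(1+z²) = 2.69 + 2×3.72×1.803 = 16.1 m.
Hydraulic radius R = A/P = 30.76/16.1 = 1.911 m.
Manning's equation: Q = (1/n) A R^(2/3) S^(1/2) = (1/0.029) × 30.76 × 1.911^(2/3) × 0.00023^(1/2) = 24.8 m³/s.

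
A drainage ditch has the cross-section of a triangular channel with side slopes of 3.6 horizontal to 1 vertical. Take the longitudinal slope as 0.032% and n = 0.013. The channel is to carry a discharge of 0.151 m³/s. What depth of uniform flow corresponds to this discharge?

y_n = 0.324 m

Manning's equation rearranged: A R^(2/3) = nQ / (1·√S) = 0.013 × 0.151 / (√0.00032) = 0.1097.
At y = 0.36 m: A R^(2/3) = 0.1451 — over.
At y = 0.277 m: A R^(2/3) = 0.07213 — short.
At y = 0.324 m: A R^(2/3) = 0.1096 — matches.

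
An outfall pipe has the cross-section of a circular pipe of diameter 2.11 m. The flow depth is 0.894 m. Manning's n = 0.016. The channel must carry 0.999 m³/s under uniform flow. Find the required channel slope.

S = 0.00035

For a circular section of diameter D = 2.11 m at depth y = 0.894 m, the central angle is θ = 2 arccos(1 − 2y/D) = 2.835 rad. Then A = (D²/8)(θ − sin θ) = 1.41 m² and P = Dθ/2 = 2.991 m.
Hydraulic radius R = A/P = 1.41/2.991 = 0.4714 m.
From Manning's equation, S = [nQ / (1 A R^(2/3))]² = [0.016 × 0.999 / (1 × 1.41 × 0.4714^(2/3))]² = 0.00035.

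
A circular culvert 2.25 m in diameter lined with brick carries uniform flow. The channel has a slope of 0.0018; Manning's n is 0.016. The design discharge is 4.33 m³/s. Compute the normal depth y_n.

Manning's equation rearranged: A R^(2/3) = nQ / (1·√S) = 0.016 × 4.33 / (√0.0018) = 1.633.
Trying y = 1.12 m: A R^(2/3) = 1.344 — low.
Trying y = 1.48 m: A R^(2/3) = 2.084 — high.
Trying y = 1.26 m: A R^(2/3) = 1.634 — matches.

y_n = 1.26 m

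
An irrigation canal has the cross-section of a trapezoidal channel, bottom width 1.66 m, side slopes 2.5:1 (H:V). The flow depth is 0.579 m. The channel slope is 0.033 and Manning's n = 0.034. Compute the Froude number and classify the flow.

supercritical

With bottom width b = 1.66 m and side slope z = 2.5: A = (b + zy)y = (1.66 + 2.5×0.579)×0.579 = 1.799 m²; P = b + 2y√(1+z²) = 1.66 + 2×0.579×2.693 = 4.778 m.
Hydraulic radius R = A/P = 1.799/4.778 = 0.3766 m.
V = (1/n) R^(2/3) √S = (1/0.034) × 0.3766^(2/3) × √0.033 = 2.786 m/s. Hydraulic depth D_h = A/T = 1.799/4.555 = 0.395 m.
Froude number Fr = V/√(g·D_h) = 2.786/√(9.81×0.395) = 1.42, which is greater than 1, so the flow is supercritical.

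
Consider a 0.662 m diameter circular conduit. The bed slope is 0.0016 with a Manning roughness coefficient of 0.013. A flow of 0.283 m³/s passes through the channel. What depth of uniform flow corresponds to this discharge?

y_n = 0.485 m

Manning's equation rearranged: A R^(2/3) = nQ / (1·√S) = 0.013 × 0.283 / (√0.0016) = 0.09197.
At y = 0.372 m: A R^(2/3) = 0.06291 — short.
At y = 0.61 m: A R^(2/3) = 0.1114 — over.
At y = 0.485 m: A R^(2/3) = 0.09201 — matches.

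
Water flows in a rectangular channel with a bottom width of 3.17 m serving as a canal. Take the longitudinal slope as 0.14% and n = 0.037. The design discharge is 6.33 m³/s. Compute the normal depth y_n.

Manning's equation rearranged: A R^(2/3) = nQ / (1·√S) = 0.037 × 6.33 / (√0.0014) = 6.26.
Trying y = 1.54 m: A R^(2/3) = 4.14 — short.
Trying y = 2.67 m: A R^(2/3) = 8.433 — over.
Trying y = 2.11 m: A R^(2/3) = 6.259 — matches.

y_n = 2.11 m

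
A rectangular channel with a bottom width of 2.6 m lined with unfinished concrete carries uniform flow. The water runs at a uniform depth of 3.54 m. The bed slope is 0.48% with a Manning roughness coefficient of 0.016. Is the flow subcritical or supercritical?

subcritical

Flow area A = b·y = 2.6 × 3.54 = 9.204 m². Wetted perimeter P = b + 2y = 2.6 + 2×3.54 = 9.68 m.
Hydraulic radius R = A/P = 9.204/9.68 = 0.9508 m.
V = (1/n) R^(2/3) √S = (1/0.016) × 0.9508^(2/3) × √0.0048 = 4.187 m/s. Hydraulic depth D_h = A/T = 9.204/2.6 = 3.54 m.
Froude number Fr = V/√(g·D_h) = 4.187/√(9.81×3.54) = 0.711, which is less than 1, so the flow is subcritical.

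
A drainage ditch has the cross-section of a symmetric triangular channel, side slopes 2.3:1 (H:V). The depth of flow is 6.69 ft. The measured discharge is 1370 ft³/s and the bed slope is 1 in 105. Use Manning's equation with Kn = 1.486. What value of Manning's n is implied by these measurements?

For a triangular section with side slope z = 2.3: A = zy² = 2.3×6.69² = 102.9 ft²; P = 2y√(1+z²) = 2×6.69×2.508 = 33.56 ft.
Hydraulic radius R = A/P = 102.9/33.56 = 3.068 ft.
Rearranging Manning's equation: n = (1.486/Q) A R^(2/3) S^(1/2) = (1.486/1370) × 102.9 × 3.068^(2/3) × √0.009524 = 0.023.

n = 0.023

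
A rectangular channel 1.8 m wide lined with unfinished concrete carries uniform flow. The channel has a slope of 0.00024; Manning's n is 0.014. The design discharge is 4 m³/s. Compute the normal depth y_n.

Manning's equation rearranged: A R^(2/3) = nQ / (1·√S) = 0.014 × 4 / (√0.00024) = 3.615.
At y = 3.14 m: A R^(2/3) = 4.454 — over.
At y = 1.99 m: A R^(2/3) = 2.604 — short.
At y = 2.62 m: A R^(2/3) = 3.611 — ≈ 3.615.

y_n = 2.62 m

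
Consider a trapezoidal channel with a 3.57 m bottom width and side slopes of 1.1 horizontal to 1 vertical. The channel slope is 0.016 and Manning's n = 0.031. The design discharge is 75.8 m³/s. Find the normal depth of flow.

Manning's equation rearranged: A R^(2/3) = nQ / (1·√S) = 0.031 × 75.8 / (√0.016) = 18.58.
At y = 1.64 m: A R^(2/3) = 9.067 — low.
At y = 3.02 m: A R^(2/3) = 29.16 — high.
At y = 2.4 m: A R^(2/3) = 18.58 — ≈ 18.58.

y_n = 2.4 m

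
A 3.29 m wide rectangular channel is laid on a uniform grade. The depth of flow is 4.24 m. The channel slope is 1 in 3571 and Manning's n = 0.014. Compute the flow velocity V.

V = 1.34 m/s

Flow area A = b·y = 3.29 × 4.24 = 13.95 m². Wetted perimeter P = b + 2y = 3.29 + 2×4.24 = 11.77 m.
Hydraulic radius R = A/P = 13.95/11.77 = 1.185 m.
From Manning's equation, V = (1/n) R^(2/3) S^(1/2) = (1/0.014) × 1.185^(2/3) × 0.00028^(1/2) = 1.34 m/s.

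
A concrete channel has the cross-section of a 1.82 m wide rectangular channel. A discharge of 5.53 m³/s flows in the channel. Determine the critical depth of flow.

y_c = 0.98 m

For a rectangular channel, critical depth y_c = (q²/g)^(1/3) where q = Q/b = 5.53/1.82 = 3.038 m²/s.
So y_c = (3.038²/9.81)^(1/3) = 0.98 m.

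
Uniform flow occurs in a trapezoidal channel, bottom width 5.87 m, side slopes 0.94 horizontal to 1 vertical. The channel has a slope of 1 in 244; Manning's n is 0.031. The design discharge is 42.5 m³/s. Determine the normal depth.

Manning's equation rearranged: A R^(2/3) = nQ / (1·√S) = 0.031 × 42.5 / (√0.004098) = 20.58.
Trying y = 2.67 m: A R^(2/3) = 31.81 — over.
Trying y = 1.79 m: A R^(2/3) = 15.72 — short.
Trying y = 2.09 m: A R^(2/3) = 20.6 — close enough.

y_n = 2.09 m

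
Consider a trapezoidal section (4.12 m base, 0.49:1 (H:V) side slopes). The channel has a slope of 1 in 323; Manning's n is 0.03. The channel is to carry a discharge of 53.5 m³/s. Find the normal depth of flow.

y_n = 3.47 m

Manning's equation rearranged: A R^(2/3) = nQ / (1·√S) = 0.03 × 53.5 / (√0.003096) = 28.85.
Trying y = 2.81 m: A R^(2/3) = 20.14 — too small.
Trying y = 3.99 m: A R^(2/3) = 36.71 — too large.
Trying y = 3.47 m: A R^(2/3) = 28.82 — matches.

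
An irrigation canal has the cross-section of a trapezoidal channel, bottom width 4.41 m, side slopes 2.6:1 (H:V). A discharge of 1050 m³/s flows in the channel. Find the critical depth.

At critical depth, Q² T / (g A³) = 1, i.e. A³/T = Q²/g = 1050²/9.81 = 112400.
Trying y = 6.26 m: A³/T = 58750 — low.
Trying y = 8.39 m: A³/T = 221700 — high.
Trying y = 7.23 m: A³/T = 112500 — close enough.

y_c = 7.23 m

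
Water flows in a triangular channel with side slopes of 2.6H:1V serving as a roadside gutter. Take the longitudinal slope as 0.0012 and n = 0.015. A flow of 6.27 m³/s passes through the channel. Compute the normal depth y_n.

Manning's equation rearranged: A R^(2/3) = nQ / (1·√S) = 0.015 × 6.27 / (√0.0012) = 2.715.
Trying y = 1.54 m: A R^(2/3) = 4.947 — too large.
Trying y = 1.1 m: A R^(2/3) = 2.017 — too small.
Trying y = 1.23 m: A R^(2/3) = 2.717 — close enough.

y_n = 1.23 m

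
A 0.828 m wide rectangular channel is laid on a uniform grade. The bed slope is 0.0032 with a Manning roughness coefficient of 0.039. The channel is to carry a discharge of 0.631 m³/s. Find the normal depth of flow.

y_n = 1.16 m

Manning's equation rearranged: A R^(2/3) = nQ / (1·√S) = 0.039 × 0.631 / (√0.0032) = 0.435.
At y = 1 m: A R^(2/3) = 0.3651 — too small.
At y = 1.46 m: A R^(2/3) = 0.5686 — too large.
At y = 1.16 m: A R^(2/3) = 0.4353 — matches.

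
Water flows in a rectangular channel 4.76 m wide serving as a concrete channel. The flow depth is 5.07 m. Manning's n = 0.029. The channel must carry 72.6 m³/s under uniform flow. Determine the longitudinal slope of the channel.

S = 0.004

Flow area A = b·y = 4.76 × 5.07 = 24.13 m². Wetted perimeter P = b + 2y = 4.76 + 2×5.07 = 14.9 m.
Hydraulic radius R = A/P = 24.13/14.9 = 1.62 m.
From Manning's equation, S = [nQ / (1 A R^(2/3))]² = [0.029 × 72.6 / (1 × 24.13 × 1.62^(2/3))]² = 0.004.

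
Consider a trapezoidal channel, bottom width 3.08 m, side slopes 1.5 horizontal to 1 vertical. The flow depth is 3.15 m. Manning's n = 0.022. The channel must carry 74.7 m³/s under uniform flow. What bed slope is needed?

With bottom width b = 3.08 m and side slope z = 1.5: A = (b + zy)y = (3.08 + 1.5×3.15)×3.15 = 24.59 m²; P = b + 2y√(1+z²) = 3.08 + 2×3.15×1.803 = 14.44 m.
Hydraulic radius R = A/P = 24.59/14.44 = 1.703 m.
From Manning's equation, S = [nQ / (1 A R^(2/3))]² = [0.022 × 74.7 / (1 × 24.59 × 1.703^(2/3))]² = 0.0022.

S = 0.0022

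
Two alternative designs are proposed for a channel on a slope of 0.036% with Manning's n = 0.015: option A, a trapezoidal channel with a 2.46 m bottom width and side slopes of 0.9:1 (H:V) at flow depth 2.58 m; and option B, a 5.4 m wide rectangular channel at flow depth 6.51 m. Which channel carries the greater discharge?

Channel A: With bottom width b = 2.46 m and side slope z = 0.9: A = (b + zy)y = (2.46 + 0.9×2.58)×2.58 = 12.34 m²; P = b + 2y√(1+z²) = 2.46 + 2×2.58×1.345 = 9.402 m. Hydraulic radius R = A/P = 12.34/9.402 = 1.312 m. Q_A = (1/0.015)·12.34·1.312^(2/3)·√0.00036 = 18.71 m³/s.
Channel B: Flow area A = b·y = 5.4 × 6.51 = 35.15 m². Wetted perimeter P = b + 2y = 5.4 + 2×6.51 = 18.42 m. Hydraulic radius R = A/P = 35.15/18.42 = 1.908 m. Q_B = (1/0.015)·35.15·1.908^(2/3)·√0.00036 = 68.42 m³/s.
Q_A = 18.71 m³/s vs Q_B = 68.42 m³/s, so channel B carries more.

channel B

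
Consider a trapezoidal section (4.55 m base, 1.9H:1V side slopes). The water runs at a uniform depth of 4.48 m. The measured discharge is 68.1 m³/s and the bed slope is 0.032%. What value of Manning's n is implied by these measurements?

n = 0.028

With bottom width b = 4.55 m and side slope z = 1.9: A = (b + zy)y = (4.55 + 1.9×4.48)×4.48 = 58.52 m²; P = b + 2y√(1+z²) = 4.55 + 2×4.48×2.147 = 23.79 m.
Hydraulic radius R = A/P = 58.52/23.79 = 2.46 m.
Rearranging Manning's equation: n = (1/Q) A R^(2/3) S^(1/2) = (1/68.1) × 58.52 × 2.46^(2/3) × √0.00032 = 0.028.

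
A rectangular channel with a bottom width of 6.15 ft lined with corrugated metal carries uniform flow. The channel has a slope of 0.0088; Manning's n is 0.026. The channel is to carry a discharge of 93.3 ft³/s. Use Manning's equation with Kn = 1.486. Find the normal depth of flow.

Manning's equation rearranged: A R^(2/3) = nQ / (1.486·√S) = 0.026 × 93.3 / (1.486 × √0.0088) = 17.4.
Try y = 2.07 ft: A R^(2/3) = 14.67 — short.
Try y = 2.87 ft: A R^(2/3) = 22.97 — over.
Try y = 2.34 ft: A R^(2/3) = 17.39 — close enough.

y_n = 2.34 ft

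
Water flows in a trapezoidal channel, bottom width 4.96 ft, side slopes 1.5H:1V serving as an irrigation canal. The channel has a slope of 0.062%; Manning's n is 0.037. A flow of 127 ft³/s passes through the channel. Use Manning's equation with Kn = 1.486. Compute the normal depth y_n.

y_n = 5.11 ft

Manning's equation rearranged: A R^(2/3) = nQ / (1.486·√S) = 0.037 × 127 / (1.486 × √0.00062) = 127.
Trying y = 4.32 ft: A R^(2/3) = 88.75 — short.
Trying y = 6.1 ft: A R^(2/3) = 186.6 — over.
Trying y = 5.11 ft: A R^(2/3) = 126.9 — matches.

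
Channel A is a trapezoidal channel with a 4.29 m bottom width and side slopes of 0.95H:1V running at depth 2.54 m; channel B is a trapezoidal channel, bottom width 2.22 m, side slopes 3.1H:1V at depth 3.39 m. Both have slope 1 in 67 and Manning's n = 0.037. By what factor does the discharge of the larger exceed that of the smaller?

Channel A: With bottom width b = 4.29 m and side slope z = 0.95: A = (b + zy)y = (4.29 + 0.95×2.54)×2.54 = 17.03 m²; P = b + 2y√(1+z²) = 4.29 + 2×2.54×1.379 = 11.3 m. Hydraulic radius R = A/P = 17.03/11.3 = 1.507 m. Q_A = (1/0.037)·17.03·1.507^(2/3)·√0.01493 = 73.9 m³/s.
Channel B: With bottom width b = 2.22 m and side slope z = 3.1: A = (b + zy)y = (2.22 + 3.1×3.39)×3.39 = 43.15 m²; P = b + 2y√(1+z²) = 2.22 + 2×3.39×3.257 = 24.3 m. Hydraulic radius R = A/P = 43.15/24.3 = 1.775 m. Q_B = (1/0.037)·43.15·1.775^(2/3)·√0.01493 = 208.9 m³/s.
The larger discharge is 208.9 m³/s and the smaller is 73.9 m³/s; the ratio is 2.83.

2.83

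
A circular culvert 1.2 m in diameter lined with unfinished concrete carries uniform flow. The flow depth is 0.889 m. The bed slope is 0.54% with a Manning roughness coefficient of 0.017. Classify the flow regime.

For a circular section of diameter D = 1.2 m at depth y = 0.889 m, the central angle is θ = 2 arccos(1 − 2y/D) = 4.147 rad. Then A = (D²/8)(θ − sin θ) = 0.8984 m² and P = Dθ/2 = 2.488 m.
Hydraulic radius R = A/P = 0.8984/2.488 = 0.3611 m.
V = (1/n) R^(2/3) √S = (1/0.017) × 0.3611^(2/3) × √0.0054 = 2.192 m/s. Hydraulic depth D_h = A/T = 0.8984/1.052 = 0.8543 m.
Froude number Fr = V/√(g·D_h) = 2.192/√(9.81×0.8543) = 0.757, which is less than 1, so the flow is subcritical.

subcritical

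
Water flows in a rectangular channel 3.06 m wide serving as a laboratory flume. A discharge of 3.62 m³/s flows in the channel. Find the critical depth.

For a rectangular channel, critical depth y_c = (q²/g)^(1/3) where q = Q/b = 3.62/3.06 = 1.183 m²/s.
So y_c = (1.183²/9.81)^(1/3) = 0.523 m.

y_c = 0.523 m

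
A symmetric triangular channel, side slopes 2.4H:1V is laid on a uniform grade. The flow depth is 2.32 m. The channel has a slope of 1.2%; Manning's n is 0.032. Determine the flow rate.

Q = 46.3 m³/s

For a triangular section with side slope z = 2.4: A = zy² = 2.4×2.32² = 12.92 m²; P = 2y√(1+z²) = 2×2.32×2.6 = 12.06 m.
Hydraulic radius R = A/P = 12.92/12.06 = 1.071 m.
Manning's equation: Q = (1/n) A R^(2/3) S^(1/2) = (1/0.032) × 12.92 × 1.071^(2/3) × 0.012^(1/2) = 46.3 m³/s.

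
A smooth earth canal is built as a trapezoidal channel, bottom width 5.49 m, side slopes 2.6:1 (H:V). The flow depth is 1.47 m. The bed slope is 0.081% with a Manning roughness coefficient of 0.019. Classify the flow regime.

With bottom width b = 5.49 m and side slope z = 2.6: A = (b + zy)y = (5.49 + 2.6×1.47)×1.47 = 13.69 m²; P = b + 2y√(1+z²) = 5.49 + 2×1.47×2.786 = 13.68 m.
Hydraulic radius R = A/P = 13.69/13.68 = 1.001 m.
V = (1/n) R^(2/3) √S = (1/0.019) × 1.001^(2/3) × √0.00081 = 1.499 m/s. Hydraulic depth D_h = A/T = 13.69/13.13 = 1.042 m.
Froude number Fr = V/√(g·D_h) = 1.499/√(9.81×1.042) = 0.469, which is less than 1, so the flow is subcritical.

subcritical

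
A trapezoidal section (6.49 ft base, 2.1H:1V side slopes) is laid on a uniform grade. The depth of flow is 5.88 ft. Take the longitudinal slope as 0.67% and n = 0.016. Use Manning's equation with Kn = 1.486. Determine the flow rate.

Q = 1860 ft³/s

With bottom width b = 6.49 ft and side slope z = 2.1: A = (b + zy)y = (6.49 + 2.1×5.88)×5.88 = 110.8 ft²; P = b + 2y√(1+z²) = 6.49 + 2×5.88×2.326 = 33.84 ft.
Hydraulic radius R = A/P = 110.8/33.84 = 3.273 ft.
Manning's equation: Q = (1.486/n) A R^(2/3) S^(1/2) = (1.486/0.016) × 110.8 × 3.273^(2/3) × 0.0067^(1/2) = 1860 ft³/s.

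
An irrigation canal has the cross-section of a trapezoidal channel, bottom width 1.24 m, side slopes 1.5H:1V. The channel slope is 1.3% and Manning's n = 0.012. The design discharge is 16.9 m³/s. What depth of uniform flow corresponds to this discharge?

y_n = 0.975 m

Manning's equation rearranged: A R^(2/3) = nQ / (1·√S) = 0.012 × 16.9 / (√0.013) = 1.779.
Try y = 1.19 m: A R^(2/3) = 2.704 — over.
Try y = 0.754 m: A R^(2/3) = 1.052 — short.
Try y = 0.975 m: A R^(2/3) = 1.778 — ≈ 1.779.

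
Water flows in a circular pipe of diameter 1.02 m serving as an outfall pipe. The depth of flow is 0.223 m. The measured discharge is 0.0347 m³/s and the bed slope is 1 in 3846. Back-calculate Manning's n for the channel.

For a circular section of diameter D = 1.02 m at depth y = 0.223 m, the central angle is θ = 2 arccos(1 − 2y/D) = 1.946 rad. Then A = (D²/8)(θ − sin θ) = 0.1321 m² and P = Dθ/2 = 0.9926 m.
Hydraulic radius R = A/P = 0.1321/0.9926 = 0.1331 m.
Rearranging Manning's equation: n = (1/Q) A R^(2/3) S^(1/2) = (1/0.0347) × 0.1321 × 0.1331^(2/3) × √0.00026 = 0.016.

n = 0.016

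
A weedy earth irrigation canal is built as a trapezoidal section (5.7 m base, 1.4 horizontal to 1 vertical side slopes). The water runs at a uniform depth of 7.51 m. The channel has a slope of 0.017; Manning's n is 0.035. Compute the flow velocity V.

V = 9.17 m/s

With bottom width b = 5.7 m and side slope z = 1.4: A = (b + zy)y = (5.7 + 1.4×7.51)×7.51 = 121.8 m²; P = b + 2y√(1+z²) = 5.7 + 2×7.51×1.72 = 31.54 m.
Hydraulic radius R = A/P = 121.8/31.54 = 3.861 m.
From Manning's equation, V = (1/n) R^(2/3) S^(1/2) = (1/0.035) × 3.861^(2/3) × 0.017^(1/2) = 9.17 m/s.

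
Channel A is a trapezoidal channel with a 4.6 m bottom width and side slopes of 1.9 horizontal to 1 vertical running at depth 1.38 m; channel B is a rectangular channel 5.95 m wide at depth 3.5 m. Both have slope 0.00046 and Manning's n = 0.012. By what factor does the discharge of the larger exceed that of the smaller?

Channel A: With bottom width b = 4.6 m and side slope z = 1.9: A = (b + zy)y = (4.6 + 1.9×1.38)×1.38 = 9.966 m²; P = b + 2y√(1+z²) = 4.6 + 2×1.38×2.147 = 10.53 m. Hydraulic radius R = A/P = 9.966/10.53 = 0.9468 m. Q_A = (1/0.012)·9.966·0.9468^(2/3)·√0.00046 = 17.18 m³/s.
Channel B: Flow area A = b·y = 5.95 × 3.5 = 20.82 m². Wetted perimeter P = b + 2y = 5.95 + 2×3.5 = 12.95 m. Hydraulic radius R = A/P = 20.82/12.95 = 1.608 m. Q_B = (1/0.012)·20.82·1.608^(2/3)·√0.00046 = 51.09 m³/s.
The larger discharge is 51.09 m³/s and the smaller is 17.18 m³/s; the ratio is 2.97.

2.97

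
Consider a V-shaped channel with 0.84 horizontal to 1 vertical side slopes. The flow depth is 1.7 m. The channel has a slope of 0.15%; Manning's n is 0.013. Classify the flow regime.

subcritical

For a triangular section with side slope z = 0.84: A = zy² = 0.84×1.7² = 2.428 m²; P = 2y√(1+z²) = 2×1.7×1.306 = 4.44 m.
Hydraulic radius R = A/P = 2.428/4.44 = 0.5467 m.
V = (1/n) R^(2/3) √S = (1/0.013) × 0.5467^(2/3) × √0.0015 = 1.992 m/s. Hydraulic depth D_h = A/T = 2.428/2.856 = 0.85 m.
Froude number Fr = V/√(g·D_h) = 1.992/√(9.81×0.85) = 0.69, which is less than 1, so the flow is subcritical.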